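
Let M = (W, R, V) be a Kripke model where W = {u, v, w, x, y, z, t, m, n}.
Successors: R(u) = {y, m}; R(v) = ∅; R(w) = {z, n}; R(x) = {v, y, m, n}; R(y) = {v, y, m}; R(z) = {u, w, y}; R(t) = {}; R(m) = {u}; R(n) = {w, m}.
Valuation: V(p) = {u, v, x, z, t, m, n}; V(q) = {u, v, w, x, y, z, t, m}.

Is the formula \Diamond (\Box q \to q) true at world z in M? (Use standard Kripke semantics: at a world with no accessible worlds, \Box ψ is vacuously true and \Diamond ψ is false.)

At z: \Diamond (\Box q \to q) requires \Box q \to q at some successor in {u, w, y}.
  \Box q \to q holds at u, so \Diamond (\Box q \to q) is true at z.
    At u: \Box q is true, q is true, so \Box q \to q is true.
      At u: \Box q requires q at every successor {y, m}.
        At y: q is true.
        At m: q is true.
      So \Box q is true at u.

Yes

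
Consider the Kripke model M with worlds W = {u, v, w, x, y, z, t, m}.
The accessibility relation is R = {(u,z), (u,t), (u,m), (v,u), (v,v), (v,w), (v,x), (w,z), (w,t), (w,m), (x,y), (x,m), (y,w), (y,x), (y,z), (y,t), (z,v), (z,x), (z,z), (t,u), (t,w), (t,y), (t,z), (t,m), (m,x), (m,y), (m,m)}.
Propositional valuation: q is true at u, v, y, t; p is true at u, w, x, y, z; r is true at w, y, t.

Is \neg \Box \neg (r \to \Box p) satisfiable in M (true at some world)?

Yes

Let φ = \neg \Box \neg (r \to \Box p). Evaluate φ at each world:
  u (successors {z, t, m}): φ is true.
  v (successors {u, v, w, x}): φ is true.
  w (successors {z, t, m}): φ is true.
  x (successors {y, m}): φ is true.
  y (successors {w, x, z, t}): φ is true.
  z (successors {v, x, z}): φ is true.
  t (successors {u, w, y, z, m}): φ is true.
  m (successors {x, y, m}): φ is true.
Detail at u (witness):
  At u: \Box \neg (r \to \Box p) is false, so \neg \Box \neg (r \to \Box p) is true.
    At u: \Box \neg (r \to \Box p) requires \neg (r \to \Box p) at every successor {z, t, m}.
      \neg (r \to \Box p) fails at z, so \Box \neg (r \to \Box p) is false at u.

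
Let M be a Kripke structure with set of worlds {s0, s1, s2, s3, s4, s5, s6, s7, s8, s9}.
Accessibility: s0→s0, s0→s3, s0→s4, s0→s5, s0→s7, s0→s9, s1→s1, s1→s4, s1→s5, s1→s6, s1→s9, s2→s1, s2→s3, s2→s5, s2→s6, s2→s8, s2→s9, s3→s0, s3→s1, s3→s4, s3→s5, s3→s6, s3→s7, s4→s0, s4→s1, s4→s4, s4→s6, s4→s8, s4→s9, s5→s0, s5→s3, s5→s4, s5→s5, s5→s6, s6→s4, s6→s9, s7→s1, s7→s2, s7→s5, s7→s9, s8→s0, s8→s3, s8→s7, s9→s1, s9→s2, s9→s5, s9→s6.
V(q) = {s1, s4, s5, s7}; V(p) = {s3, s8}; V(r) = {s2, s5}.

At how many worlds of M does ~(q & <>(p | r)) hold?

6

Recall that <>ψ holds at a world iff ψ holds at some accessible world.
Let φ = ~(q & <>(p | r)). Evaluate φ at each world:
  s0 (successors {s0, s3, s4, s5, s7, s9}): φ is true.
  s1 (successors {s1, s4, s5, s6, s9}): φ is false.
  s2 (successors {s1, s3, s5, s6, s8, s9}): φ is true.
  s3 (successors {s0, s1, s4, s5, s6, s7}): φ is true.
  s4 (successors {s0, s1, s4, s6, s8, s9}): φ is false.
  s5 (successors {s0, s3, s4, s5, s6}): φ is false.
  s6 (successors {s4, s9}): φ is true.
  s7 (successors {s1, s2, s5, s9}): φ is false.
  s8 (successors {s0, s3, s7}): φ is true.
  s9 (successors {s1, s2, s5, s6}): φ is true.
For instance, at s1:
  At s1: q & <>(p | r) is true, so ~(q & <>(p | r)) is false.
    At s1: q is true, <>(p | r) is true, so q & <>(p | r) is true.
      At s1: <>(p | r) requires p | r at some successor in {s1, s4, s5, s6, s9}.
        p | r holds at s5, so <>(p | r) is true at s1.
Satisfying worlds: {s0, s2, s3, s6, s8, s9}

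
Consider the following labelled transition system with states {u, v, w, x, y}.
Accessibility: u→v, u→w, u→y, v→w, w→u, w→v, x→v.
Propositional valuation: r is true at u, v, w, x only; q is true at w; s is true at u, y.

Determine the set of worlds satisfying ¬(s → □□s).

u

Recall that □ψ holds at a world iff ψ holds at every accessible world, and ◇ψ holds iff ψ holds at some accessible world.
Let φ = ¬(s → □□s). Evaluate φ at each world:
  u (successors {v, w, y}): φ is true.
  v (successors {w}): φ is false.
  w (successors {u, v}): φ is false.
  x (successors {v}): φ is false.
  y (successors ∅): φ is false.
For instance, at x:
  At x: s → □□s is true, so ¬(s → □□s) is false.
    At x: s is false, □□s is false, so s → □□s is true.
      At x: □□s requires □s at every successor {v}.
        □s fails at v, so □□s is false at x.
Satisfying worlds: {u}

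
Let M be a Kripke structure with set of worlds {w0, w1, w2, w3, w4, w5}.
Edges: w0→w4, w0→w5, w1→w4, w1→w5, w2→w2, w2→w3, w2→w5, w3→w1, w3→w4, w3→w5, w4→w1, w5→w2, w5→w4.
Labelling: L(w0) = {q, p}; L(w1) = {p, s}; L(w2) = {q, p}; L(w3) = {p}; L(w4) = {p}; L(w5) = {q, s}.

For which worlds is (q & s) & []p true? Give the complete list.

w5

Let φ = (q & s) & []p. Evaluate φ at each world:
  w0 (successors {w4, w5}): φ is false.
  w1 (successors {w4, w5}): φ is false.
  w2 (successors {w2, w3, w5}): φ is false.
  w3 (successors {w1, w4, w5}): φ is false.
  w4 (successors {w1}): φ is false.
  w5 (successors {w2, w4}): φ is true.
For instance, at w4:
  At w4: q & s is false, []p is true, so (q & s) & []p is false.
    At w4: []p requires p at every successor {w1}.
      At w1: p is true.
    So []p is true at w4.
Satisfying worlds: {w5}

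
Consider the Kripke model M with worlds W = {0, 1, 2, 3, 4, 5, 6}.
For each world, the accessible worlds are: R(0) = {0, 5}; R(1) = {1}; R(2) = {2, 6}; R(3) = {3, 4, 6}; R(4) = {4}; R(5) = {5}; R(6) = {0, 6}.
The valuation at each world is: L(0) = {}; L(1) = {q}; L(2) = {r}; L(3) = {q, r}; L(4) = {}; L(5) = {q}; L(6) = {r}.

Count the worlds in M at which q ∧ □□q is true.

2

Recall that □ψ holds at a world iff ψ holds at every accessible world, and ◇ψ holds iff ψ holds at some accessible world.
Let φ = q ∧ □□q. Evaluate φ at each world:
  0 (successors {0, 5}): φ is false.
  1 (successors {1}): φ is true.
  2 (successors {2, 6}): φ is false.
  3 (successors {3, 4, 6}): φ is false.
  4 (successors {4}): φ is false.
  5 (successors {5}): φ is true.
  6 (successors {0, 6}): φ is false.
For instance, at 3:
  At 3: q is true, □□q is false, so q ∧ □□q is false.
    At 3: □□q requires □q at every successor {3, 4, 6}.
      □q fails at 3, so □□q is false at 3.
Satisfying worlds: {1, 5}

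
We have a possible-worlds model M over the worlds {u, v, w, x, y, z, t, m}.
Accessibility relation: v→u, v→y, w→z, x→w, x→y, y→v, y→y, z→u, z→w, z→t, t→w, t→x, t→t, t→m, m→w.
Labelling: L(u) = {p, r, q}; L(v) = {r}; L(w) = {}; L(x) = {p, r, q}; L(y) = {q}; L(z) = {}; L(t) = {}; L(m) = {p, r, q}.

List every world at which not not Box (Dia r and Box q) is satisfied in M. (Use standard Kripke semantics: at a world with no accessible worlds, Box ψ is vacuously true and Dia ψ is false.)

u

Let φ = not not Box (Dia r and Box q). Evaluate φ at each world:
  u (successors ∅): φ is true.
  v (successors {u, y}): φ is false.
  w (successors {z}): φ is false.
  x (successors {w, y}): φ is false.
  y (successors {v, y}): φ is false.
  z (successors {u, w, t}): φ is false.
  t (successors {w, x, t, m}): φ is false.
  m (successors {w}): φ is false.
For instance, at w:
  At w: not Box (Dia r and Box q) is true, so not not Box (Dia r and Box q) is false.
    At w: Box (Dia r and Box q) is false, so not Box (Dia r and Box q) is true.
      At w: Box (Dia r and Box q) requires Dia r and Box q at every successor {z}.
        Dia r and Box q fails at z, so Box (Dia r and Box q) is false at w.
Satisfying worlds: {u}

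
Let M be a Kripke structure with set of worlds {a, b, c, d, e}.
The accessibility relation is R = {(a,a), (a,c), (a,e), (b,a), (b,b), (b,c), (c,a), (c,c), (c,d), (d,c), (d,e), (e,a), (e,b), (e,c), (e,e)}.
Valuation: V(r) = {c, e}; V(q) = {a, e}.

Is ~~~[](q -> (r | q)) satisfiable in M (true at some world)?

No

Let φ = ~~~[](q -> (r | q)). Evaluate φ at each world:
  a (successors {a, c, e}): φ is false.
  b (successors {a, b, c}): φ is false.
  c (successors {a, c, d}): φ is false.
  d (successors {c, e}): φ is false.
  e (successors {a, b, c, e}): φ is false.
For instance, at c:
  At c: ~~[](q -> (r | q)) is true, so ~~~[](q -> (r | q)) is false.
    At c: ~[](q -> (r | q)) is false, so ~~[](q -> (r | q)) is true.
      At c: [](q -> (r | q)) is true, so ~[](q -> (r | q)) is false.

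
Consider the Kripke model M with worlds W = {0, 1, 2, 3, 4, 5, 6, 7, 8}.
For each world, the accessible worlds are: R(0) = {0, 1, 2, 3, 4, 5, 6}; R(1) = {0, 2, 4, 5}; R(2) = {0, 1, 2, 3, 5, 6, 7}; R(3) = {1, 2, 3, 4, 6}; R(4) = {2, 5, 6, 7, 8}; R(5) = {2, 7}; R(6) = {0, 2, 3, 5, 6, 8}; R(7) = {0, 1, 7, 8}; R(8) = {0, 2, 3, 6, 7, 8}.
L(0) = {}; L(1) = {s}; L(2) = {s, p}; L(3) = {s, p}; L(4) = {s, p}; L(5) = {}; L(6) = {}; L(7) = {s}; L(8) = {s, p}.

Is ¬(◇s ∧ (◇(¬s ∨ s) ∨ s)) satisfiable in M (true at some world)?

Let φ = ¬(◇s ∧ (◇(¬s ∨ s) ∨ s)). Evaluate φ at each world:
  0 (successors {0, 1, 2, 3, 4, 5, 6}): φ is false.
  1 (successors {0, 2, 4, 5}): φ is false.
  2 (successors {0, 1, 2, 3, 5, 6, 7}): φ is false.
  3 (successors {1, 2, 3, 4, 6}): φ is false.
  4 (successors {2, 5, 6, 7, 8}): φ is false.
  5 (successors {2, 7}): φ is false.
  6 (successors {0, 2, 3, 5, 6, 8}): φ is false.
  7 (successors {0, 1, 7, 8}): φ is false.
  8 (successors {0, 2, 3, 6, 7, 8}): φ is false.
For instance, at 8:
  At 8: ◇s ∧ (◇(¬s ∨ s) ∨ s) is true, so ¬(◇s ∧ (◇(¬s ∨ s) ∨ s)) is false.
    At 8: ◇s is true, ◇(¬s ∨ s) ∨ s is true, so ◇s ∧ (◇(¬s ∨ s) ∨ s) is true.
      At 8: ◇s requires s at some successor in {0, 2, 3, 6, 7, 8}.
        s holds at 2, so ◇s is true at 8.
      At 8: ◇(¬s ∨ s) is true, s is true, so ◇(¬s ∨ s) ∨ s is true.

No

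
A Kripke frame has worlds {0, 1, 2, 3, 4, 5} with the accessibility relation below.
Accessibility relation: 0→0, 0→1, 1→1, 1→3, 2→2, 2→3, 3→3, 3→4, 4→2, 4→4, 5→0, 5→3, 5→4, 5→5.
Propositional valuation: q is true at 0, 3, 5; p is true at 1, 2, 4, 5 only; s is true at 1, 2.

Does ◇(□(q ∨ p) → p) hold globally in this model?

Let φ = ◇(□(q ∨ p) → p). Evaluate φ at each world:
  0 (successors {0, 1}): φ is true.
  1 (successors {1, 3}): φ is true.
  2 (successors {2, 3}): φ is true.
  3 (successors {3, 4}): φ is true.
  4 (successors {2, 4}): φ is true.
  5 (successors {0, 3, 4, 5}): φ is true.
For instance, at 0:
  At 0: ◇(□(q ∨ p) → p) requires □(q ∨ p) → p at some successor in {0, 1}.
    □(q ∨ p) → p holds at 1, so ◇(□(q ∨ p) → p) is true at 0.
      At 1: □(q ∨ p) is true, p is true, so □(q ∨ p) → p is true.

Yes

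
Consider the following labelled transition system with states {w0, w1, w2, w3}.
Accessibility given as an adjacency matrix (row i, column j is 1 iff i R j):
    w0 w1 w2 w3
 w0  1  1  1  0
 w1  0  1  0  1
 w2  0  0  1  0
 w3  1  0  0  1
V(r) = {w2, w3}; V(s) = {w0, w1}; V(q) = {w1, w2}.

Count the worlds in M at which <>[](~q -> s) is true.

Let φ = <>[](~q -> s). Evaluate φ at each world:
  w0 (successors {w0, w1, w2}): φ is true.
  w1 (successors {w1, w3}): φ is false.
  w2 (successors {w2}): φ is true.
  w3 (successors {w0, w3}): φ is true.
For instance, at w3:
  At w3: <>[](~q -> s) requires [](~q -> s) at some successor in {w0, w3}.
    [](~q -> s) holds at w0, so <>[](~q -> s) is true at w3.
      At w0: [](~q -> s) requires ~q -> s at every successor {w0, w1, w2}.
        At w0: ~q -> s is true.
        At w1: ~q -> s is true.
        At w2: ~q -> s is true.
      So [](~q -> s) is true at w0.
Satisfying worlds: {w0, w2, w3}

3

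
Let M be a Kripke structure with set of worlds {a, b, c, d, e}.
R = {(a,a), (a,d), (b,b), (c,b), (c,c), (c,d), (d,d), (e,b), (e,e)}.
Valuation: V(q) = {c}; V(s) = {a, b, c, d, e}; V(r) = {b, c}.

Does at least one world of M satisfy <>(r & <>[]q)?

No

Recall that []ψ holds at a world iff ψ holds at every accessible world, and <>ψ holds iff ψ holds at some accessible world.
Let φ = <>(r & <>[]q). Evaluate φ at each world:
  a (successors {a, d}): φ is false.
  b (successors {b}): φ is false.
  c (successors {b, c, d}): φ is false.
  d (successors {d}): φ is false.
  e (successors {b, e}): φ is false.
For instance, at c:
  At c: <>(r & <>[]q) requires r & <>[]q at some successor in {b, c, d}.
    At b: r & <>[]q is false.
    At c: r & <>[]q is false.
    At d: r & <>[]q is false.
  So <>(r & <>[]q) is false at c.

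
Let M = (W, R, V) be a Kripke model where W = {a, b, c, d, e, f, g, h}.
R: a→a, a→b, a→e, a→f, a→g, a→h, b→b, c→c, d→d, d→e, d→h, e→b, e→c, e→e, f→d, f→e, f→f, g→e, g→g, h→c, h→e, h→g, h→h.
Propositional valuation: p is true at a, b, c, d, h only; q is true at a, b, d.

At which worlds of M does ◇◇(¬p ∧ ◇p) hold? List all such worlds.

a, d, e, f, g, h

Recall that ◇ψ holds at a world iff ψ holds at some accessible world.
Let φ = ◇◇(¬p ∧ ◇p). Evaluate φ at each world:
  a (successors {a, b, e, f, g, h}): φ is true.
  b (successors {b}): φ is false.
  c (successors {c}): φ is false.
  d (successors {d, e, h}): φ is true.
  e (successors {b, c, e}): φ is true.
  f (successors {d, e, f}): φ is true.
  g (successors {e, g}): φ is true.
  h (successors {c, e, g, h}): φ is true.
For instance, at a:
  At a: ◇◇(¬p ∧ ◇p) requires ◇(¬p ∧ ◇p) at some successor in {a, b, e, f, g, h}.
    ◇(¬p ∧ ◇p) holds at a, so ◇◇(¬p ∧ ◇p) is true at a.
      At a: ◇(¬p ∧ ◇p) requires ¬p ∧ ◇p at some successor in {a, b, e, f, g, h}.
        ¬p ∧ ◇p holds at e, so ◇(¬p ∧ ◇p) is true at a.
Satisfying worlds: {a, d, e, f, g, h}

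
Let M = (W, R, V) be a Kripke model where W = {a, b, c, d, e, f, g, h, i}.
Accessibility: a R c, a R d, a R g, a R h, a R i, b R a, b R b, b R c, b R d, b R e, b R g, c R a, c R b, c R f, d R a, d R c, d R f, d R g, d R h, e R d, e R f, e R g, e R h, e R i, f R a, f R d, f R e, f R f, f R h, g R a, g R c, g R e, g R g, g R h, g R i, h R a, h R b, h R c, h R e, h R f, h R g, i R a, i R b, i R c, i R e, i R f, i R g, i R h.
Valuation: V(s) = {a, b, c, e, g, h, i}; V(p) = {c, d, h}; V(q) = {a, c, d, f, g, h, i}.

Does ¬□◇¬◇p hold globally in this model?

Let φ = ¬□◇¬◇p. Evaluate φ at each world:
  a (successors {c, d, g, h, i}): φ is true.
  b (successors {a, b, c, d, e, g}): φ is true.
  c (successors {a, b, f}): φ is true.
  d (successors {a, c, f, g, h}): φ is true.
  e (successors {d, f, g, h, i}): φ is true.
  f (successors {a, d, e, f, h}): φ is true.
  g (successors {a, c, e, g, h, i}): φ is true.
  h (successors {a, b, c, e, f, g}): φ is true.
  i (successors {a, b, c, e, f, g, h}): φ is true.
For instance, at c:
  At c: □◇¬◇p is false, so ¬□◇¬◇p is true.
    At c: □◇¬◇p requires ◇¬◇p at every successor {a, b, f}.
      ◇¬◇p fails at f, so □◇¬◇p is false at c.

Yes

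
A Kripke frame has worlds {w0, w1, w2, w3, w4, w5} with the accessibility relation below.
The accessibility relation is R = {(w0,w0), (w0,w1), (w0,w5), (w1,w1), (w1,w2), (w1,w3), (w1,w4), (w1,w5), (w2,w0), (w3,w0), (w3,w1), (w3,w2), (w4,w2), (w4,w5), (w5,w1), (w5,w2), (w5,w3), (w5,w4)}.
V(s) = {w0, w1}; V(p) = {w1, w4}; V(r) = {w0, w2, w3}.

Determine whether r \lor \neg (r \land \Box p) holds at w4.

Recall that \Box ψ holds at a world iff ψ holds at every accessible world, and \Diamond ψ holds iff ψ holds at some accessible world.
At w4: r is false, \neg (r \land \Box p) is true, so r \lor \neg (r \land \Box p) is true.
  At w4: r \land \Box p is false, so \neg (r \land \Box p) is true.
    At w4: r is false, \Box p is false, so r \land \Box p is false.
      At w4: \Box p requires p at every successor {w2, w5}.
        p fails at w2, so \Box p is false at w4.

Yes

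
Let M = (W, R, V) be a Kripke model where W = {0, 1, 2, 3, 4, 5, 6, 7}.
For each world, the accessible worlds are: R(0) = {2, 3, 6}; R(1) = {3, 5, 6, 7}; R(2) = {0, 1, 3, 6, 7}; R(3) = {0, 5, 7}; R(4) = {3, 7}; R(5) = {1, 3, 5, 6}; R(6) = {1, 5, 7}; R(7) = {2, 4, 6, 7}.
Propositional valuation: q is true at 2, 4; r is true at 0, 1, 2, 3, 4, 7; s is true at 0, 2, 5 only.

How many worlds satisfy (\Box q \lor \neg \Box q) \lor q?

8

Let φ = (\Box q \lor \neg \Box q) \lor q. Evaluate φ at each world:
  0 (successors {2, 3, 6}): φ is true.
  1 (successors {3, 5, 6, 7}): φ is true.
  2 (successors {0, 1, 3, 6, 7}): φ is true.
  3 (successors {0, 5, 7}): φ is true.
  4 (successors {3, 7}): φ is true.
  5 (successors {1, 3, 5, 6}): φ is true.
  6 (successors {1, 5, 7}): φ is true.
  7 (successors {2, 4, 6, 7}): φ is true.
For instance, at 5:
  At 5: \Box q \lor \neg \Box q is true, q is false, so (\Box q \lor \neg \Box q) \lor q is true.
    At 5: \Box q is false, \neg \Box q is true, so \Box q \lor \neg \Box q is true.
      At 5: \Box q requires q at every successor {1, 3, 5, 6}.
        q fails at 1, so \Box q is false at 5.
      At 5: \Box q is false, so \neg \Box q is true.
Satisfying worlds: {0, 1, 2, 3, 4, 5, 6, 7}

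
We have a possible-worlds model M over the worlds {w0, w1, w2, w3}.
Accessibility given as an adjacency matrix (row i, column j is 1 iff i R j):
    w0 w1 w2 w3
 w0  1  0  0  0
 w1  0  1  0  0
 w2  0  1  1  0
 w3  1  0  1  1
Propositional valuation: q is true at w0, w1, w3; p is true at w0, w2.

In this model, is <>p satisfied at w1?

At w1: <>p requires p at some successor in {w1}.
  At w1: p is false.
So <>p is false at w1.

No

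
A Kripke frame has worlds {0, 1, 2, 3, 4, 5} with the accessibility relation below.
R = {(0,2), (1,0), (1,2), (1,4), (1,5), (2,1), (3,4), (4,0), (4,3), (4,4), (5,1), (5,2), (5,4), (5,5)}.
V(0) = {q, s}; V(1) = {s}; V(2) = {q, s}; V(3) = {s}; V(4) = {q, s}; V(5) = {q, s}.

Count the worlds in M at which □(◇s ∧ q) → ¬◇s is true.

3

Let φ = □(◇s ∧ q) → ¬◇s. Evaluate φ at each world:
  0 (successors {2}): φ is false.
  1 (successors {0, 2, 4, 5}): φ is false.
  2 (successors {1}): φ is true.
  3 (successors {4}): φ is false.
  4 (successors {0, 3, 4}): φ is true.
  5 (successors {1, 2, 4, 5}): φ is true.
For instance, at 1:
  At 1: □(◇s ∧ q) is true, ¬◇s is false, so □(◇s ∧ q) → ¬◇s is false.
    At 1: □(◇s ∧ q) requires ◇s ∧ q at every successor {0, 2, 4, 5}.
      At 0: ◇s ∧ q is true.
      At 2: ◇s ∧ q is true.
      At 4: ◇s ∧ q is true.
      At 5: ◇s ∧ q is true.
    So □(◇s ∧ q) is true at 1.
    At 1: ◇s is true, so ¬◇s is false.
      At 1: ◇s requires s at some successor in {0, 2, 4, 5}.
        s holds at 0, so ◇s is true at 1.
Satisfying worlds: {2, 4, 5}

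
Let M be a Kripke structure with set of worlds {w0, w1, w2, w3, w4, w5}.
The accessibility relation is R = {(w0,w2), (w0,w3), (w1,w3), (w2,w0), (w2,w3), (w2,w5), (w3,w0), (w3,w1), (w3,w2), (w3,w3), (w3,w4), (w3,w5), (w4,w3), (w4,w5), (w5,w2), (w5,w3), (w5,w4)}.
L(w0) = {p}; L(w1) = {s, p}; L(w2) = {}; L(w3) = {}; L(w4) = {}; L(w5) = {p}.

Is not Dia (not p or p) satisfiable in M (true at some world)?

Let φ = not Dia (not p or p). Evaluate φ at each world:
  w0 (successors {w2, w3}): φ is false.
  w1 (successors {w3}): φ is false.
  w2 (successors {w0, w3, w5}): φ is false.
  w3 (successors {w0, w1, w2, w3, w4, w5}): φ is false.
  w4 (successors {w3, w5}): φ is false.
  w5 (successors {w2, w3, w4}): φ is false.
For instance, at w1:
  At w1: Dia (not p or p) is true, so not Dia (not p or p) is false.
    At w1: Dia (not p or p) requires not p or p at some successor in {w3}.
      not p or p holds at w3, so Dia (not p or p) is true at w1.

No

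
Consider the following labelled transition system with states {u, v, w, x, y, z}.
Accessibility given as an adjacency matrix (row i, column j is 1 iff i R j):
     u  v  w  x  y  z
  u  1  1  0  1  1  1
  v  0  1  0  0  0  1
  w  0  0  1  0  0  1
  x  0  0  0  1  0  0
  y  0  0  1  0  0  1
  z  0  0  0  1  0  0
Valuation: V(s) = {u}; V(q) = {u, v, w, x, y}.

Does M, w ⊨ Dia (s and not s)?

No

Recall that Dia ψ holds at a world iff ψ holds at some accessible world.
At w: Dia (s and not s) requires s and not s at some successor in {w, z}.
  At w: s and not s is false.
  At z: s and not s is false.
So Dia (s and not s) is false at w.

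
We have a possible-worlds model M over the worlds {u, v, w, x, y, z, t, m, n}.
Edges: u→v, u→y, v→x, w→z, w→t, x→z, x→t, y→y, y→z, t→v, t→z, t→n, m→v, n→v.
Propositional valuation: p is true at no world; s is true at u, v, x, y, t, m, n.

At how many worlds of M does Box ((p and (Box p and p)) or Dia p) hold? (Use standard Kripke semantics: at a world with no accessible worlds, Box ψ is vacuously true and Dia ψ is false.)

1

Let φ = Box ((p and (Box p and p)) or Dia p). Evaluate φ at each world:
  u (successors {v, y}): φ is false.
  v (successors {x}): φ is false.
  w (successors {z, t}): φ is false.
  x (successors {z, t}): φ is false.
  y (successors {y, z}): φ is false.
  z (successors ∅): φ is true.
  t (successors {v, z, n}): φ is false.
  m (successors {v}): φ is false.
  n (successors {v}): φ is false.
For instance, at y:
  At y: Box ((p and (Box p and p)) or Dia p) requires (p and (Box p and p)) or Dia p at every successor {y, z}.
    (p and (Box p and p)) or Dia p fails at y, so Box ((p and (Box p and p)) or Dia p) is false at y.
      At y: p and (Box p and p) is false, Dia p is false, so (p and (Box p and p)) or Dia p is false.
Satisfying worlds: {z}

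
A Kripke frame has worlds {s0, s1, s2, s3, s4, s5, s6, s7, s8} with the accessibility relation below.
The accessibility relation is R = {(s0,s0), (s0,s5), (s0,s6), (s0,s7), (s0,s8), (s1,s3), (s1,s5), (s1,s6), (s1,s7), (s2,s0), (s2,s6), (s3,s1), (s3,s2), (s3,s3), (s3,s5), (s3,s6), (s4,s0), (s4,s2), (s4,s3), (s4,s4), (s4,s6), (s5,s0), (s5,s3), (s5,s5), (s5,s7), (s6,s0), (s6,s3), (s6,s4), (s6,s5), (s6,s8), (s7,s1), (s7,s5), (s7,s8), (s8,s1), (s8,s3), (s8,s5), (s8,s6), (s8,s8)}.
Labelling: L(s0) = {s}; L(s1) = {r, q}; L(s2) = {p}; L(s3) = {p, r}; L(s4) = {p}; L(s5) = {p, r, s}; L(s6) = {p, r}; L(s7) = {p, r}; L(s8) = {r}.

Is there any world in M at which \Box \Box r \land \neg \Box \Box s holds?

Recall that \Box ψ holds at a world iff ψ holds at every accessible world, and \Diamond ψ holds iff ψ holds at some accessible world.
Let φ = \Box \Box r \land \neg \Box \Box s. Evaluate φ at each world:
  s0 (successors {s0, s5, s6, s7, s8}): φ is false.
  s1 (successors {s3, s5, s6, s7}): φ is false.
  s2 (successors {s0, s6}): φ is false.
  s3 (successors {s1, s2, s3, s5, s6}): φ is false.
  s4 (successors {s0, s2, s3, s4, s6}): φ is false.
  s5 (successors {s0, s3, s5, s7}): φ is false.
  s6 (successors {s0, s3, s4, s5, s8}): φ is false.
  s7 (successors {s1, s5, s8}): φ is false.
  s8 (successors {s1, s3, s5, s6, s8}): φ is false.
For instance, at s3:
  At s3: \Box \Box r is false, \neg \Box \Box s is true, so \Box \Box r \land \neg \Box \Box s is false.
    At s3: \Box \Box r requires \Box r at every successor {s1, s2, s3, s5, s6}.
      \Box r fails at s2, so \Box \Box r is false at s3.
    At s3: \Box \Box s is false, so \neg \Box \Box s is true.
      At s3: \Box \Box s requires \Box s at every successor {s1, s2, s3, s5, s6}.
        \Box s fails at s1, so \Box \Box s is false at s3.

No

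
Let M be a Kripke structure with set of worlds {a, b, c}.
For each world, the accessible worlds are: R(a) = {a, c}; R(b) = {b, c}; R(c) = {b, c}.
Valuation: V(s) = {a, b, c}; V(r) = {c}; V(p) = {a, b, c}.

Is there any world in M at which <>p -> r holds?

Let φ = <>p -> r. Evaluate φ at each world:
  a (successors {a, c}): φ is false.
  b (successors {b, c}): φ is false.
  c (successors {b, c}): φ is true.
Detail at c (witness):
  At c: <>p is true, r is true, so <>p -> r is true.
    At c: <>p requires p at some successor in {b, c}.
      p holds at b, so <>p is true at c.

Yes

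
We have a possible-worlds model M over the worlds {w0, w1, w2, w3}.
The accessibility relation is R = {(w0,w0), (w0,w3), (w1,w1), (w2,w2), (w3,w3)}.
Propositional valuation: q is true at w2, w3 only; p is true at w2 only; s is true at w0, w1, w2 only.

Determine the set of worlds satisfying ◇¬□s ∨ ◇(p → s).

Let φ = ◇¬□s ∨ ◇(p → s). Evaluate φ at each world:
  w0 (successors {w0, w3}): φ is true.
  w1 (successors {w1}): φ is true.
  w2 (successors {w2}): φ is true.
  w3 (successors {w3}): φ is true.
For instance, at w1:
  At w1: ◇¬□s is false, ◇(p → s) is true, so ◇¬□s ∨ ◇(p → s) is true.
    At w1: ◇¬□s requires ¬□s at some successor in {w1}.
      At w1: ¬□s is false.
    So ◇¬□s is false at w1.
    At w1: ◇(p → s) requires p → s at some successor in {w1}.
      p → s holds at w1, so ◇(p → s) is true at w1.
Satisfying worlds: {w0, w1, w2, w3}

w0, w1, w2, w3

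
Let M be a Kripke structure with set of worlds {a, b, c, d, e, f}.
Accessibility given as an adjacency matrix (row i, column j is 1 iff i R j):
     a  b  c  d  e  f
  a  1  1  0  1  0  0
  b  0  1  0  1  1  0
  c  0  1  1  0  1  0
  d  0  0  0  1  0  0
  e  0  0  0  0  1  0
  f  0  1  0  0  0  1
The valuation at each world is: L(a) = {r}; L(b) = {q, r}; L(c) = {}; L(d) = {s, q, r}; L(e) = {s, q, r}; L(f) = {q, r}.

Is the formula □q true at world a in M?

Recall that □ψ holds at a world iff ψ holds at every accessible world, and ◇ψ holds iff ψ holds at some accessible world.
At a: □q requires q at every successor {a, b, d}.
  q fails at a, so □q is false at a.

No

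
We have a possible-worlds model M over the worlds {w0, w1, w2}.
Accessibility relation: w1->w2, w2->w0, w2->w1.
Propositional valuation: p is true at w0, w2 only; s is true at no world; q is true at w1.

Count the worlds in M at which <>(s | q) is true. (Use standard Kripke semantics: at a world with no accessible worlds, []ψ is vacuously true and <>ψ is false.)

Let φ = <>(s | q). Evaluate φ at each world:
  w0 (successors ∅): φ is false.
  w1 (successors {w2}): φ is false.
  w2 (successors {w0, w1}): φ is true.
For instance, at w2:
  At w2: <>(s | q) requires s | q at some successor in {w0, w1}.
    s | q holds at w1, so <>(s | q) is true at w2.
Satisfying worlds: {w2}

1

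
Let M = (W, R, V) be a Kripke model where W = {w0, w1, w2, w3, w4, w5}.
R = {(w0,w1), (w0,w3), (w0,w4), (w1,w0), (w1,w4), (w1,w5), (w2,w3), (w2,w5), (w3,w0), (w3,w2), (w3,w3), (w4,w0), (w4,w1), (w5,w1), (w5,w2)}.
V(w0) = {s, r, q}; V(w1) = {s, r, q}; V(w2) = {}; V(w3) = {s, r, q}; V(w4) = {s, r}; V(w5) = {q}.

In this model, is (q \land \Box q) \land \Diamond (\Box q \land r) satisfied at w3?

At w3: q \land \Box q is false, \Diamond (\Box q \land r) is false, so (q \land \Box q) \land \Diamond (\Box q \land r) is false.
  At w3: q is true, \Box q is false, so q \land \Box q is false.
    At w3: \Box q requires q at every successor {w0, w2, w3}.
      q fails at w2, so \Box q is false at w3.
  At w3: \Diamond (\Box q \land r) requires \Box q \land r at some successor in {w0, w2, w3}.
    At w0: \Box q \land r is false.
    At w2: \Box q \land r is false.
    At w3: \Box q \land r is false.
  So \Diamond (\Box q \land r) is false at w3.

No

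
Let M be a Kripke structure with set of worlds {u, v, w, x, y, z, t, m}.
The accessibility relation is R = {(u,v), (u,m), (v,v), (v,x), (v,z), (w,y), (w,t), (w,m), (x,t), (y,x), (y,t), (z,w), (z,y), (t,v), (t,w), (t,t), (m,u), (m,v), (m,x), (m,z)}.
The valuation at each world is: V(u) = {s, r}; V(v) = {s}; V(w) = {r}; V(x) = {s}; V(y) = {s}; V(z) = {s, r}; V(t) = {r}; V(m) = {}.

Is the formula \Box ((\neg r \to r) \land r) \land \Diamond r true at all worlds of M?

Let φ = \Box ((\neg r \to r) \land r) \land \Diamond r. Evaluate φ at each world:
  u (successors {v, m}): φ is false.
  v (successors {v, x, z}): φ is false.
  w (successors {y, t, m}): φ is false.
  x (successors {t}): φ is true.
  y (successors {x, t}): φ is false.
  z (successors {w, y}): φ is false.
  t (successors {v, w, t}): φ is false.
  m (successors {u, v, x, z}): φ is false.
Detail at u (counterexample):
  At u: \Box ((\neg r \to r) \land r) is false, \Diamond r is false, so \Box ((\neg r \to r) \land r) \land \Diamond r is false.
    At u: \Box ((\neg r \to r) \land r) requires (\neg r \to r) \land r at every successor {v, m}.
      (\neg r \to r) \land r fails at v, so \Box ((\neg r \to r) \land r) is false at u.
    At u: \Diamond r requires r at some successor in {v, m}.
      At v: r is false.
      At m: r is false.
    So \Diamond r is false at u.

No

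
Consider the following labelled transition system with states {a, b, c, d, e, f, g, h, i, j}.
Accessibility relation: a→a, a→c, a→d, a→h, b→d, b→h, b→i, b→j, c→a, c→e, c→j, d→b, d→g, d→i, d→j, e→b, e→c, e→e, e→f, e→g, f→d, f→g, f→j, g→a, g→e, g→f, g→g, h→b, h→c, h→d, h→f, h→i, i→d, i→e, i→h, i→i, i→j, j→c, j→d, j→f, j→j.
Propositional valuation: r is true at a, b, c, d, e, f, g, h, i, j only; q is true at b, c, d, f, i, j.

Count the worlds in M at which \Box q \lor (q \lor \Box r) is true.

Let φ = \Box q \lor (q \lor \Box r). Evaluate φ at each world:
  a (successors {a, c, d, h}): φ is true.
  b (successors {d, h, i, j}): φ is true.
  c (successors {a, e, j}): φ is true.
  d (successors {b, g, i, j}): φ is true.
  e (successors {b, c, e, f, g}): φ is true.
  f (successors {d, g, j}): φ is true.
  g (successors {a, e, f, g}): φ is true.
  h (successors {b, c, d, f, i}): φ is true.
  i (successors {d, e, h, i, j}): φ is true.
  j (successors {c, d, f, j}): φ is true.
For instance, at c:
  At c: \Box q is false, q \lor \Box r is true, so \Box q \lor (q \lor \Box r) is true.
    At c: \Box q requires q at every successor {a, e, j}.
      q fails at a, so \Box q is false at c.
    At c: q is true, \Box r is true, so q \lor \Box r is true.
      At c: \Box r requires r at every successor {a, e, j}.
        At a: r is true.
        At e: r is true.
        At j: r is true.
      So \Box r is true at c.
Satisfying worlds: {a, b, c, d, e, f, g, h, i, j}

10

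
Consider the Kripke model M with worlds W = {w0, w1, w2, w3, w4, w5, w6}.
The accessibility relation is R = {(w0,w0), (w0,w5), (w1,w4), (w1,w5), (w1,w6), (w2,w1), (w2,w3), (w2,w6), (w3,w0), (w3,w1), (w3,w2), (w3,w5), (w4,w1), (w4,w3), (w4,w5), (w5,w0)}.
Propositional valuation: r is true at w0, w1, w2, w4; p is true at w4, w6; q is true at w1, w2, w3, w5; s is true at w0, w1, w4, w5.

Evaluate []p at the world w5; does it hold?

At w5: []p requires p at every successor {w0}.
  p fails at w0, so []p is false at w5.

No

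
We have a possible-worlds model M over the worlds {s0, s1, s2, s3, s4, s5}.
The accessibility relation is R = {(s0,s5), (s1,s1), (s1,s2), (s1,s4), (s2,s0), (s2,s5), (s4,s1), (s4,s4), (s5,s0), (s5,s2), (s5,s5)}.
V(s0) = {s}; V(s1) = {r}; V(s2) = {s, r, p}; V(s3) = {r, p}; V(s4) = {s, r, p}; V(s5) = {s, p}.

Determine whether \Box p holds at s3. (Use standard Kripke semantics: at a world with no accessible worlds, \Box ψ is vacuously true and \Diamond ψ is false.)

Yes

At s3: no accessible worlds, so \Box p holds vacuously.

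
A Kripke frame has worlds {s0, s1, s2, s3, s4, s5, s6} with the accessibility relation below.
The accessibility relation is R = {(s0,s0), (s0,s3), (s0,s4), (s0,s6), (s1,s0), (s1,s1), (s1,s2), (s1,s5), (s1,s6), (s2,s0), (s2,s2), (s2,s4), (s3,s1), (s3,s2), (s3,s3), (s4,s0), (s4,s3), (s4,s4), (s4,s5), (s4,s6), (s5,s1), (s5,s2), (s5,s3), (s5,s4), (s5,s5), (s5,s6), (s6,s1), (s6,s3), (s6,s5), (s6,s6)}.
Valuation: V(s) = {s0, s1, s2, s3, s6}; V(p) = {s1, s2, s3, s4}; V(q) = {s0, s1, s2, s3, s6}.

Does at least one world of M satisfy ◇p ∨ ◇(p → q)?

Let φ = ◇p ∨ ◇(p → q). Evaluate φ at each world:
  s0 (successors {s0, s3, s4, s6}): φ is true.
  s1 (successors {s0, s1, s2, s5, s6}): φ is true.
  s2 (successors {s0, s2, s4}): φ is true.
  s3 (successors {s1, s2, s3}): φ is true.
  s4 (successors {s0, s3, s4, s5, s6}): φ is true.
  s5 (successors {s1, s2, s3, s4, s5, s6}): φ is true.
  s6 (successors {s1, s3, s5, s6}): φ is true.
Detail at s0 (witness):
  At s0: ◇p is true, ◇(p → q) is true, so ◇p ∨ ◇(p → q) is true.
    At s0: ◇p requires p at some successor in {s0, s3, s4, s6}.
      p holds at s3, so ◇p is true at s0.
    At s0: ◇(p → q) requires p → q at some successor in {s0, s3, s4, s6}.
      p → q holds at s0, so ◇(p → q) is true at s0.

Yes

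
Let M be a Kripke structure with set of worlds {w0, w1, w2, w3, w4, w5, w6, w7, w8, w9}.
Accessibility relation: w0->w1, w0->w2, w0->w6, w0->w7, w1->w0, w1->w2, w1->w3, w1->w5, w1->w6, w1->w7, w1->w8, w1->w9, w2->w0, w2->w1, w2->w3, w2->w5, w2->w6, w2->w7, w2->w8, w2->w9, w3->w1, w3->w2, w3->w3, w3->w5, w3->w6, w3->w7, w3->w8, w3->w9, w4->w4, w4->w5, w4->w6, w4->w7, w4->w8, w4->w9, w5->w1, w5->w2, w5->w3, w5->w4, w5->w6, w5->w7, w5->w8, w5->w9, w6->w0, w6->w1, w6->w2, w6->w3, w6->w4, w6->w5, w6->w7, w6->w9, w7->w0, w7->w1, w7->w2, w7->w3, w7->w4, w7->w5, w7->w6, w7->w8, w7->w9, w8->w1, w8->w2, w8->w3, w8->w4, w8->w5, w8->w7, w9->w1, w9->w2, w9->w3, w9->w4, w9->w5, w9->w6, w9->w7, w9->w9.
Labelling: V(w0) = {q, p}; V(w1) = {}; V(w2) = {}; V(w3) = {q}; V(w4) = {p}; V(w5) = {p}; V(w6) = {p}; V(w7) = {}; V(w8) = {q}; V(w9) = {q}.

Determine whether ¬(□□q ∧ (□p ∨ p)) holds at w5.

Yes

At w5: □□q ∧ (□p ∨ p) is false, so ¬(□□q ∧ (□p ∨ p)) is true.
  At w5: □□q is false, □p ∨ p is true, so □□q ∧ (□p ∨ p) is false.
    At w5: □□q requires □q at every successor {w1, w2, w3, w4, w6, w7, w8, w9}.
      □q fails at w1, so □□q is false at w5.
    At w5: □p is false, p is true, so □p ∨ p is true.
      At w5: □p requires p at every successor {w1, w2, w3, w4, w6, w7, w8, w9}.
        p fails at w1, so □p is false at w5.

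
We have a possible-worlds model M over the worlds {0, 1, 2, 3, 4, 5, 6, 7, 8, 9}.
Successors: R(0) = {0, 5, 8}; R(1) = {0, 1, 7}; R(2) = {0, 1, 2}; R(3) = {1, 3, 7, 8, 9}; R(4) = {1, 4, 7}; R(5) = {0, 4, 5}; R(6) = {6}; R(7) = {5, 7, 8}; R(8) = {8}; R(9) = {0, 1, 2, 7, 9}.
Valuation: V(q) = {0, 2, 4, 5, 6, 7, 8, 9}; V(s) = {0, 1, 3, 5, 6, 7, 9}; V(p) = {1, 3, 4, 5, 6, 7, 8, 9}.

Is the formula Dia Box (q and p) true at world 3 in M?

Recall that Box ψ holds at a world iff ψ holds at every accessible world, and Dia ψ holds iff ψ holds at some accessible world.
At 3: Dia Box (q and p) requires Box (q and p) at some successor in {1, 3, 7, 8, 9}.
  Box (q and p) holds at 7, so Dia Box (q and p) is true at 3.
    At 7: Box (q and p) requires q and p at every successor {5, 7, 8}.
      At 5: q and p is true.
      At 7: q and p is true.
      At 8: q and p is true.
    So Box (q and p) is true at 7.

Yes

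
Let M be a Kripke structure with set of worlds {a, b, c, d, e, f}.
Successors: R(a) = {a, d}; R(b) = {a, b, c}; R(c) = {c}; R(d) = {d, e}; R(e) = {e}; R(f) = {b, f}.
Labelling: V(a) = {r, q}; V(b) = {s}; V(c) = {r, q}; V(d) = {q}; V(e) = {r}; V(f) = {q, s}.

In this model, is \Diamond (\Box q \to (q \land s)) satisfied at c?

Recall that \Box ψ holds at a world iff ψ holds at every accessible world, and \Diamond ψ holds iff ψ holds at some accessible world.
At c: \Diamond (\Box q \to (q \land s)) requires \Box q \to (q \land s) at some successor in {c}.
  At c: \Box q \to (q \land s) is false.
So \Diamond (\Box q \to (q \land s)) is false at c.

No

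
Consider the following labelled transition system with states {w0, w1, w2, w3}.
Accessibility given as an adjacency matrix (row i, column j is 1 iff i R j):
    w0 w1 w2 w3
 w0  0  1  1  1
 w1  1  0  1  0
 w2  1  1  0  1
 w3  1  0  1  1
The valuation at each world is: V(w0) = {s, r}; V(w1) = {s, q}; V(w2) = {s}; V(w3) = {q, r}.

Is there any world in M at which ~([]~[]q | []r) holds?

Recall that []ψ holds at a world iff ψ holds at every accessible world, and <>ψ holds iff ψ holds at some accessible world.
Let φ = ~([]~[]q | []r). Evaluate φ at each world:
  w0 (successors {w1, w2, w3}): φ is false.
  w1 (successors {w0, w2}): φ is false.
  w2 (successors {w0, w1, w3}): φ is false.
  w3 (successors {w0, w2, w3}): φ is false.
For instance, at w0:
  At w0: []~[]q | []r is true, so ~([]~[]q | []r) is false.
    At w0: []~[]q is true, []r is false, so []~[]q | []r is true.
      At w0: []~[]q requires ~[]q at every successor {w1, w2, w3}.
        At w1: ~[]q is true.
        At w2: ~[]q is true.
        At w3: ~[]q is true.
      So []~[]q is true at w0.
      At w0: []r requires r at every successor {w1, w2, w3}.
        r fails at w1, so []r is false at w0.

No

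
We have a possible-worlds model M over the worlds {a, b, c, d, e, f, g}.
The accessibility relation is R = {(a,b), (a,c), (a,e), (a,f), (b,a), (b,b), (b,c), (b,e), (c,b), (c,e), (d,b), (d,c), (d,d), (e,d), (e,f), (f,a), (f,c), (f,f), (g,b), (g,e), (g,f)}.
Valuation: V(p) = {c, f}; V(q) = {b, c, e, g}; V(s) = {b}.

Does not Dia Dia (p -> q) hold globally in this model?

No

Let φ = not Dia Dia (p -> q). Evaluate φ at each world:
  a (successors {b, c, e, f}): φ is false.
  b (successors {a, b, c, e}): φ is false.
  c (successors {b, e}): φ is false.
  d (successors {b, c, d}): φ is false.
  e (successors {d, f}): φ is false.
  f (successors {a, c, f}): φ is false.
  g (successors {b, e, f}): φ is false.
Detail at a (counterexample):
  At a: Dia Dia (p -> q) is true, so not Dia Dia (p -> q) is false.
    At a: Dia Dia (p -> q) requires Dia (p -> q) at some successor in {b, c, e, f}.
      Dia (p -> q) holds at b, so Dia Dia (p -> q) is true at a.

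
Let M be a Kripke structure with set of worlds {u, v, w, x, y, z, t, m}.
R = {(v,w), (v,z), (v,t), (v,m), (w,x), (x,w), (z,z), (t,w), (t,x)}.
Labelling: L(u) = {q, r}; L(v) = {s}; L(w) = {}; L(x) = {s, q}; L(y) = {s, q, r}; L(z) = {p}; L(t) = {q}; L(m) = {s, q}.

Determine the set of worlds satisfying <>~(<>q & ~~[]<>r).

v, w, x, z, t

Let φ = <>~(<>q & ~~[]<>r). Evaluate φ at each world:
  u (successors ∅): φ is false.
  v (successors {w, z, t, m}): φ is true.
  w (successors {x}): φ is true.
  x (successors {w}): φ is true.
  y (successors ∅): φ is false.
  z (successors {z}): φ is true.
  t (successors {w, x}): φ is true.
  m (successors ∅): φ is false.
For instance, at x:
  At x: <>~(<>q & ~~[]<>r) requires ~(<>q & ~~[]<>r) at some successor in {w}.
    ~(<>q & ~~[]<>r) holds at w, so <>~(<>q & ~~[]<>r) is true at x.
      At w: <>q & ~~[]<>r is false, so ~(<>q & ~~[]<>r) is true.
Satisfying worlds: {v, w, x, z, t}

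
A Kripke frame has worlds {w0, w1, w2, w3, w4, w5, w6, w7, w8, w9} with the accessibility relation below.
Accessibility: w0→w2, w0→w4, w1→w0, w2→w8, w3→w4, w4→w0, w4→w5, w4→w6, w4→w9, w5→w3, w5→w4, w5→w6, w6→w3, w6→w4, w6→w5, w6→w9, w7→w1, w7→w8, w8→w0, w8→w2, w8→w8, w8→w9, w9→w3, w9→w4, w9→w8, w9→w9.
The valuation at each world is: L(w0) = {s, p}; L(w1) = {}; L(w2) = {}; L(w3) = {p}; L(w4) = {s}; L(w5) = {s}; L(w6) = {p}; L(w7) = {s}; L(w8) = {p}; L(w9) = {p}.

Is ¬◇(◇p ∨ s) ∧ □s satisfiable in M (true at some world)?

No

Recall that □ψ holds at a world iff ψ holds at every accessible world, and ◇ψ holds iff ψ holds at some accessible world.
Let φ = ¬◇(◇p ∨ s) ∧ □s. Evaluate φ at each world:
  w0 (successors {w2, w4}): φ is false.
  w1 (successors {w0}): φ is false.
  w2 (successors {w8}): φ is false.
  w3 (successors {w4}): φ is false.
  w4 (successors {w0, w5, w6, w9}): φ is false.
  w5 (successors {w3, w4, w6}): φ is false.
  w6 (successors {w3, w4, w5, w9}): φ is false.
  w7 (successors {w1, w8}): φ is false.
  w8 (successors {w0, w2, w8, w9}): φ is false.
  w9 (successors {w3, w4, w8, w9}): φ is false.
For instance, at w7:
  At w7: ¬◇(◇p ∨ s) is false, □s is false, so ¬◇(◇p ∨ s) ∧ □s is false.
    At w7: ◇(◇p ∨ s) is true, so ¬◇(◇p ∨ s) is false.
      At w7: ◇(◇p ∨ s) requires ◇p ∨ s at some successor in {w1, w8}.
        ◇p ∨ s holds at w1, so ◇(◇p ∨ s) is true at w7.
    At w7: □s requires s at every successor {w1, w8}.
      s fails at w1, so □s is false at w7.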